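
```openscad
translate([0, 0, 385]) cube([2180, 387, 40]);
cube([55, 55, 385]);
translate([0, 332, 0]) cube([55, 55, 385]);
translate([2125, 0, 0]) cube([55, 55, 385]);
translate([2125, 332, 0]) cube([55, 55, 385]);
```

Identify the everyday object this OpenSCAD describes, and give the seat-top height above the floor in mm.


A bench. The seat-top height is 425 mm.

A long slab on four corner posts — a bench. The slab sits at z = 385 with thickness 40, so the top is 385 + 40 = 425 mm.


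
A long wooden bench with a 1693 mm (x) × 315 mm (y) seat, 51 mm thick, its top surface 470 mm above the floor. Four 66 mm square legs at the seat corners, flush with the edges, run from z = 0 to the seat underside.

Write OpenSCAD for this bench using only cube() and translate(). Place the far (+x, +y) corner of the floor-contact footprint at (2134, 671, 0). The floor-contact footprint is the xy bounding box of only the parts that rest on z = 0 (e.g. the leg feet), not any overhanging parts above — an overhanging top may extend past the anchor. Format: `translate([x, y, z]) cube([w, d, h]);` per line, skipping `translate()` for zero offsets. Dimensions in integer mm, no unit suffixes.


translate([441, 356, 419]) cube([1693, 315, 51]);
translate([441, 356, 0]) cube([66, 66, 419]);
translate([441, 605, 0]) cube([66, 66, 419]);
translate([2068, 356, 0]) cube([66, 66, 419]);
translate([2068, 605, 0]) cube([66, 66, 419]);


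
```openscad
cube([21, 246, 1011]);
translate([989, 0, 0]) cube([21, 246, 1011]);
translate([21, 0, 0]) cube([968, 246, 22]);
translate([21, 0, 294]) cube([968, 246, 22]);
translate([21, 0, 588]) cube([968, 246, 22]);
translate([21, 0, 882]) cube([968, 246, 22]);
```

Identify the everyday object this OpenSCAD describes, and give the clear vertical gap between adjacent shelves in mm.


A bookshelf. The clear shelf gap is 272 mm.

Two tall side panels with 4 horizontal boards between them — a bookshelf. The first two shelf undersides are at z = 0 and z = 294; with shelf thickness 22, the clear gap is 294 − 0 − 22 = 272 mm.


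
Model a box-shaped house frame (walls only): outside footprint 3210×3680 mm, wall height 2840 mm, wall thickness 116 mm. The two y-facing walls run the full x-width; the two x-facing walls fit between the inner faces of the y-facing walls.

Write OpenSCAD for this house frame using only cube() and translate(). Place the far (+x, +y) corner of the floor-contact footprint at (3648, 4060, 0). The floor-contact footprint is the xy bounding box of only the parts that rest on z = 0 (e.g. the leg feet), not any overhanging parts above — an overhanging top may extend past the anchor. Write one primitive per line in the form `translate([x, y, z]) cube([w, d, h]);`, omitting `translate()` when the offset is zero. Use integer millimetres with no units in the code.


translate([438, 380, 0]) cube([3210, 116, 2840]);
translate([438, 3944, 0]) cube([3210, 116, 2840]);
translate([438, 496, 0]) cube([116, 3448, 2840]);
translate([3532, 496, 0]) cube([116, 3448, 2840]);


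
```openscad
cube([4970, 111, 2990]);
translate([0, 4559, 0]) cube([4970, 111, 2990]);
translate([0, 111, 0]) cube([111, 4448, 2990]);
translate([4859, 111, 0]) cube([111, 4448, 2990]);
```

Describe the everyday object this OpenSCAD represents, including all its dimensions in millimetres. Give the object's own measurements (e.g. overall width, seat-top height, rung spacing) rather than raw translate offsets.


The wall frame of a small rectangular building: four walls, each 2990 mm tall and 111 mm thick, enclosing a footprint 4970 mm (x) by 4670 mm (y) outside-to-outside, with no floor or roof. The front and back walls (the −y and +y sides) span the full width; the two side walls fit between them.


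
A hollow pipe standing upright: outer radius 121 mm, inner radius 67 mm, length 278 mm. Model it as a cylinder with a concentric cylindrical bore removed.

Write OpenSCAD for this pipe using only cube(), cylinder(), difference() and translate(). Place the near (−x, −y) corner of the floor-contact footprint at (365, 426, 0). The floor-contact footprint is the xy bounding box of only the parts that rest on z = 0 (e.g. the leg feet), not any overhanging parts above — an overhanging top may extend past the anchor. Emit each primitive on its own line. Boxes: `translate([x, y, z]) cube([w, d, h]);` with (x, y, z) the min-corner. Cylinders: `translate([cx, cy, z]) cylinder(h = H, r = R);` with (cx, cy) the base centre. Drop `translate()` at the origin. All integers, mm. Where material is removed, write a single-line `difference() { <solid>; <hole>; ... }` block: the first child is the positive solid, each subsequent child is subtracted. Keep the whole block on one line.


difference() { translate([486, 547, 0]) cylinder(h = 278, r = 121); translate([486, 547, 0]) cylinder(h = 278, r = 67); }


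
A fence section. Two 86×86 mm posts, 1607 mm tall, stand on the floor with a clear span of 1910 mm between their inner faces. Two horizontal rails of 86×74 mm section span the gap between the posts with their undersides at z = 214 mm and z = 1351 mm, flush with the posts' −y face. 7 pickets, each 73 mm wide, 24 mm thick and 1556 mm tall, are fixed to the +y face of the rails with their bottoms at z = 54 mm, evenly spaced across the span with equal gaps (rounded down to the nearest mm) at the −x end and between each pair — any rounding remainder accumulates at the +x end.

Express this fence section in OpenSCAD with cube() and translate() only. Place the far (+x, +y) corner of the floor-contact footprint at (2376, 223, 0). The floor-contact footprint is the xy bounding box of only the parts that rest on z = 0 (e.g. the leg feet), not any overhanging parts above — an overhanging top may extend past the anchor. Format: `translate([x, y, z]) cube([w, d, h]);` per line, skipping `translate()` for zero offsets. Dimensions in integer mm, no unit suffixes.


translate([294, 137, 0]) cube([86, 86, 1607]);
translate([2290, 137, 0]) cube([86, 86, 1607]);
translate([380, 137, 214]) cube([1910, 86, 74]);
translate([380, 137, 1351]) cube([1910, 86, 74]);
translate([554, 223, 54]) cube([73, 24, 1556]);
translate([801, 223, 54]) cube([73, 24, 1556]);
translate([1048, 223, 54]) cube([73, 24, 1556]);
translate([1295, 223, 54]) cube([73, 24, 1556]);
translate([1542, 223, 54]) cube([73, 24, 1556]);
translate([1789, 223, 54]) cube([73, 24, 1556]);
translate([2036, 223, 54]) cube([73, 24, 1556]);


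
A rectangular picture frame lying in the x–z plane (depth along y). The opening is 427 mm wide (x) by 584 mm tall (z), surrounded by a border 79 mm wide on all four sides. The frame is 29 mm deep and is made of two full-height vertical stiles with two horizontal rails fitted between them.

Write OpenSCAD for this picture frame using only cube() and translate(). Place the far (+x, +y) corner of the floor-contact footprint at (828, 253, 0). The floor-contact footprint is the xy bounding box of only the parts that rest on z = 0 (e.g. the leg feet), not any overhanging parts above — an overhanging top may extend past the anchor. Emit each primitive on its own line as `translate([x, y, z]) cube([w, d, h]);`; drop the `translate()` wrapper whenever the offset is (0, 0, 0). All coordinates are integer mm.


translate([243, 224, 0]) cube([79, 29, 742]);
translate([749, 224, 0]) cube([79, 29, 742]);
translate([322, 224, 0]) cube([427, 29, 79]);
translate([322, 224, 663]) cube([427, 29, 79]);


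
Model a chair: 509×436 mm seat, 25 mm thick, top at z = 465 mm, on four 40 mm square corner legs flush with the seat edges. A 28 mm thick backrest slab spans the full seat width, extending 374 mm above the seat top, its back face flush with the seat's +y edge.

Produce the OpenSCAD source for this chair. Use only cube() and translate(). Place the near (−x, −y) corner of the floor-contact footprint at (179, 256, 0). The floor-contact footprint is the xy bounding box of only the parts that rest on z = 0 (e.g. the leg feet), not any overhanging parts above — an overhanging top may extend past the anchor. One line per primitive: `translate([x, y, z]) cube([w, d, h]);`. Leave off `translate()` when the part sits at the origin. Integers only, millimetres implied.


translate([179, 256, 440]) cube([509, 436, 25]);
translate([179, 256, 0]) cube([40, 40, 440]);
translate([648, 256, 0]) cube([40, 40, 440]);
translate([179, 652, 0]) cube([40, 40, 440]);
translate([648, 652, 0]) cube([40, 40, 440]);
translate([179, 664, 465]) cube([509, 28, 374]);


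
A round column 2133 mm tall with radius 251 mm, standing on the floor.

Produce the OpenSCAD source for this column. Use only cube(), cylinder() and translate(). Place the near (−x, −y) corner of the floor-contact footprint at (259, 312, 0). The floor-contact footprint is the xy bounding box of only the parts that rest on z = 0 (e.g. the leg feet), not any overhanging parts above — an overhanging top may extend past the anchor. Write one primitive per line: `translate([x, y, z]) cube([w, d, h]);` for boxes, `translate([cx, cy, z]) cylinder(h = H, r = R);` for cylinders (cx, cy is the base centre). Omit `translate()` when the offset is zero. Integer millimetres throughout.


translate([510, 563, 0]) cylinder(h = 2133, r = 251);


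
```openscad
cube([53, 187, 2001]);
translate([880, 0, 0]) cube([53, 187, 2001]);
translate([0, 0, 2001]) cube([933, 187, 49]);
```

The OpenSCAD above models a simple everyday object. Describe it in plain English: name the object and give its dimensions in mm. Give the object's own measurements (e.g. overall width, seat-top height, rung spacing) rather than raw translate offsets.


A door frame. The clear opening is 827 mm wide and 2001 mm high. Two 53 mm wide jambs, 187 mm deep, stand either side of the opening from the floor to the top of the opening. A 49 mm thick head sits across the top of both jambs, spanning the full outside width of the frame.


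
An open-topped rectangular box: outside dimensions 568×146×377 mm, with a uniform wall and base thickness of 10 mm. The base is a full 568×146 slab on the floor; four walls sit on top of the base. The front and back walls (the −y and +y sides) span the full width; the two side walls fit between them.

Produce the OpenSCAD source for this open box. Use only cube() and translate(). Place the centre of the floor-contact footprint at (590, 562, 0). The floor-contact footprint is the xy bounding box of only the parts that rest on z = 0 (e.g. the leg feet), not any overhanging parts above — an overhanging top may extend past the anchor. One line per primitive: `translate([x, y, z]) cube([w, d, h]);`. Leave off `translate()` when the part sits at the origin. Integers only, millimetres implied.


translate([306, 489, 0]) cube([568, 146, 10]);
translate([306, 489, 10]) cube([568, 10, 367]);
translate([306, 625, 10]) cube([568, 10, 367]);
translate([306, 499, 10]) cube([10, 126, 367]);
translate([864, 499, 10]) cube([10, 126, 367]);


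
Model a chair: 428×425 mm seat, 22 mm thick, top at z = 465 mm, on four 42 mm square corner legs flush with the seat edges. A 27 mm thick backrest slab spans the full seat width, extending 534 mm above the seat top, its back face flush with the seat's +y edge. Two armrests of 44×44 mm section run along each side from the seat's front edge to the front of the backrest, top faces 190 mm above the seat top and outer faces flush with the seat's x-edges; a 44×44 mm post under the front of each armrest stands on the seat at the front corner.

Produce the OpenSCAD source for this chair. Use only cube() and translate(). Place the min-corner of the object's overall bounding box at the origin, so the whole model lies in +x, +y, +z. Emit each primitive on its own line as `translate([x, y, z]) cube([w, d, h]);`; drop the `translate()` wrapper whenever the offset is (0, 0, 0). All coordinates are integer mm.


translate([0, 0, 443]) cube([428, 425, 22]);
cube([42, 42, 443]);
translate([386, 0, 0]) cube([42, 42, 443]);
translate([0, 383, 0]) cube([42, 42, 443]);
translate([386, 383, 0]) cube([42, 42, 443]);
translate([0, 398, 465]) cube([428, 27, 534]);
translate([0, 0, 611]) cube([44, 398, 44]);
translate([384, 0, 611]) cube([44, 398, 44]);
translate([0, 0, 465]) cube([44, 44, 146]);
translate([384, 0, 465]) cube([44, 44, 146]);


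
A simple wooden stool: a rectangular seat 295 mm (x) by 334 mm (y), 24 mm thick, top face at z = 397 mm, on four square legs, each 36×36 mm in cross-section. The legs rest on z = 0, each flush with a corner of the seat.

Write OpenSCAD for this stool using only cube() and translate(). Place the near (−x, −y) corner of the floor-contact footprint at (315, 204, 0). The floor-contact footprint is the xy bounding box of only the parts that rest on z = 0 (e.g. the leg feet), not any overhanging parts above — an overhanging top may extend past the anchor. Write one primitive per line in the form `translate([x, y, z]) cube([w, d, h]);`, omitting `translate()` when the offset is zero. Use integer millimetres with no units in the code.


translate([315, 204, 373]) cube([295, 334, 24]);
translate([315, 204, 0]) cube([36, 36, 373]);
translate([574, 204, 0]) cube([36, 36, 373]);
translate([315, 502, 0]) cube([36, 36, 373]);
translate([574, 502, 0]) cube([36, 36, 373]);


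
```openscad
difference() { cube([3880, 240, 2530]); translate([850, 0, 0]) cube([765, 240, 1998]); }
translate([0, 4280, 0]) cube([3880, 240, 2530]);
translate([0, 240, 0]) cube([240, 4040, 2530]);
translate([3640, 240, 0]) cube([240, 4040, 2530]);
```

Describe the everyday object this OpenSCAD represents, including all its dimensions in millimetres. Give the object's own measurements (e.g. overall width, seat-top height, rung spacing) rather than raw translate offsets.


A single room: four walls, each 2530 mm tall and 240 mm thick, enclosing an outside footprint 3880×4520 mm (x × y), no floor or roof. The front and back walls (−y and +y sides) run the full x-width; the side walls fit between their inner faces. A door opening 765 mm wide and 1998 mm tall is cut through the front wall from the floor up, its −x edge 850 mm from the wall's −x end.


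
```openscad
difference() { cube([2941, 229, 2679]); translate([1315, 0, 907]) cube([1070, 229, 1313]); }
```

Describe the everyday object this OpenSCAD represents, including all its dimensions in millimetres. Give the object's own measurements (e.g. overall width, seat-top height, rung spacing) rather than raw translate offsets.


A wall 2941 mm long (x), 229 mm thick (y), 2679 mm tall, with a rectangular window opening cut through it. The opening is 1070 mm wide and 1313 mm tall; its sill is at z = 907 mm and its near (−x) edge is 1315 mm from the wall's −x end. The opening passes through the full wall thickness.


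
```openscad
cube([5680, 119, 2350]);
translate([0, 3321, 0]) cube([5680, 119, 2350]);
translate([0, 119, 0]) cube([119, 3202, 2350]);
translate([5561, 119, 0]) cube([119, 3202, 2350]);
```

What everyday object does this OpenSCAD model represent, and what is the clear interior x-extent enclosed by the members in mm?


A house (or room) frame. The interior width is 5442 mm.

Four 2350 mm walls enclosing a rectangle with no floor or roof — a room or house frame. Outside width is 5680 mm and wall thickness is 119 mm, so the interior width is 5680 − 2 × 119 = 5442 mm.


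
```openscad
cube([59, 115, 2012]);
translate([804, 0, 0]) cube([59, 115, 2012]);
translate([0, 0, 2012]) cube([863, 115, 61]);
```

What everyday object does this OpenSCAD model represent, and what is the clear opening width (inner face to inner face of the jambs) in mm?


A door frame. The clear opening width is 745 mm.

Two 2012 mm tall posts with a header on top — a door frame. The left jamb is 59 mm wide at x = 0; the right jamb starts at x = 804. The clear opening is 804 − 59 = 745 mm.


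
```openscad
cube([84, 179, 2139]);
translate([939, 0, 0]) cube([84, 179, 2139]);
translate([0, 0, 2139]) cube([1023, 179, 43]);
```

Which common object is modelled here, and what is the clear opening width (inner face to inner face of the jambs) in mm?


A door frame. The clear opening width is 855 mm.

Two 2139 mm tall posts with a header on top — a door frame. The left jamb is 84 mm wide at x = 0; the right jamb starts at x = 939. The clear opening is 939 − 84 = 855 mm.


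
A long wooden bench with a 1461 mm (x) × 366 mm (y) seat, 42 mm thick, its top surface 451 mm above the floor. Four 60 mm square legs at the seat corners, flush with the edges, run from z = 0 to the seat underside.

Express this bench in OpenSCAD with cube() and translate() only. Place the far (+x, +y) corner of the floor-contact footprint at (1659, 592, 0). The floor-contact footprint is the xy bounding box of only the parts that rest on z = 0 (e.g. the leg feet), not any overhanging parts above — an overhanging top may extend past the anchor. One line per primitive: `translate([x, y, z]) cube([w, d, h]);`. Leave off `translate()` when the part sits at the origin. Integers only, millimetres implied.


translate([198, 226, 409]) cube([1461, 366, 42]);
translate([198, 226, 0]) cube([60, 60, 409]);
translate([198, 532, 0]) cube([60, 60, 409]);
translate([1599, 226, 0]) cube([60, 60, 409]);
translate([1599, 532, 0]) cube([60, 60, 409]);


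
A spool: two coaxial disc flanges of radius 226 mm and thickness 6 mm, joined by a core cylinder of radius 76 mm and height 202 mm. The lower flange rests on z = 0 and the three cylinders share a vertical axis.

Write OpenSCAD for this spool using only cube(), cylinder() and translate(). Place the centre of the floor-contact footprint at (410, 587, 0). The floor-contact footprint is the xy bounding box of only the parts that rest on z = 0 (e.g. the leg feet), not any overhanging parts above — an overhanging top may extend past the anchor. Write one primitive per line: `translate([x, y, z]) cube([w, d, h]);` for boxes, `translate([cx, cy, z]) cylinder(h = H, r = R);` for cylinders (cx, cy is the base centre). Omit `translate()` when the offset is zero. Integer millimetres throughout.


translate([410, 587, 0]) cylinder(h = 6, r = 226);
translate([410, 587, 6]) cylinder(h = 202, r = 76);
translate([410, 587, 208]) cylinder(h = 6, r = 226);


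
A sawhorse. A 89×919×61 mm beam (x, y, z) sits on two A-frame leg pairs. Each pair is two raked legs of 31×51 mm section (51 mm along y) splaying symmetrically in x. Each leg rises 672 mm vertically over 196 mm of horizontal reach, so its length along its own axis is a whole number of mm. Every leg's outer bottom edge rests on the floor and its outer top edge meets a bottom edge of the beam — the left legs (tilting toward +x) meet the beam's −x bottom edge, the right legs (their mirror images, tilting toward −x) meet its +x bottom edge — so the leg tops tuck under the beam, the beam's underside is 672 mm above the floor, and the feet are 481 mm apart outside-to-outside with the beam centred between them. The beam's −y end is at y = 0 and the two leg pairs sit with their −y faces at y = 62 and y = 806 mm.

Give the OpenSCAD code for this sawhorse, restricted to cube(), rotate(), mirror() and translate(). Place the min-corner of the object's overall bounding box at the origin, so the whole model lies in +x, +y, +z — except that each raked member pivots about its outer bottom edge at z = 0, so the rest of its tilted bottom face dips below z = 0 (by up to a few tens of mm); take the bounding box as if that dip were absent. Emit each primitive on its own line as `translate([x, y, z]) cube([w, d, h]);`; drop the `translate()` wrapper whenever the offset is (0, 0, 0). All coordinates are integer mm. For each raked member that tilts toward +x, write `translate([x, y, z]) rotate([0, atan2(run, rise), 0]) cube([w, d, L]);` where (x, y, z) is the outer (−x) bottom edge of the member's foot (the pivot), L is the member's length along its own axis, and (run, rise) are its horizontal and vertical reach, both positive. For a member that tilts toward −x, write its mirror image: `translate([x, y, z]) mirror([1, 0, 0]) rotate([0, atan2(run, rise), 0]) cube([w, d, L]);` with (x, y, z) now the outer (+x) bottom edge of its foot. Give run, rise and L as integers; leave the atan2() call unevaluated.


translate([196, 0, 672]) cube([89, 919, 61]);
translate([0, 62, 0]) rotate([0, atan2(196, 672), 0]) cube([31, 51, 700]);
translate([481, 62, 0]) mirror([1, 0, 0]) rotate([0, atan2(196, 672), 0]) cube([31, 51, 700]);
translate([0, 806, 0]) rotate([0, atan2(196, 672), 0]) cube([31, 51, 700]);
translate([481, 806, 0]) mirror([1, 0, 0]) rotate([0, atan2(196, 672), 0]) cube([31, 51, 700]);


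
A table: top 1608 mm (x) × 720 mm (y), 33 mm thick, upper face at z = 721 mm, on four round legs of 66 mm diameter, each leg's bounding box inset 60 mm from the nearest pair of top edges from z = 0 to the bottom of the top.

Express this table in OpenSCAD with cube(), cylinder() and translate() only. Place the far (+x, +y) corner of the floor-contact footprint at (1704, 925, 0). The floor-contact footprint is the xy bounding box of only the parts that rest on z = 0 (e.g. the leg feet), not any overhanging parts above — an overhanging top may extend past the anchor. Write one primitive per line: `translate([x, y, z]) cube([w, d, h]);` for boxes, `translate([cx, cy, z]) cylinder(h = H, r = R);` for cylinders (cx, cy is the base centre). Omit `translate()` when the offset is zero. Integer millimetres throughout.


// leg_h = 721 - 33 = 688
translate([156, 265, 688]) cube([1608, 720, 33]);
translate([249, 358, 0]) cylinder(h = 688, r = 33);
translate([1671, 358, 0]) cylinder(h = 688, r = 33);
translate([249, 892, 0]) cylinder(h = 688, r = 33);
translate([1671, 892, 0]) cylinder(h = 688, r = 33);


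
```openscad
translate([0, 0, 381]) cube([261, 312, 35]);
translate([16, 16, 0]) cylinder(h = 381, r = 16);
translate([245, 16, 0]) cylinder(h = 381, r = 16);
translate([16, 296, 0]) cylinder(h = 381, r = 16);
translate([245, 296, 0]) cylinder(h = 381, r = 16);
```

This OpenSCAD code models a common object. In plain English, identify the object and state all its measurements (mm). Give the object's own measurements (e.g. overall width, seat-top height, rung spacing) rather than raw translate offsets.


A simple wooden stool: a rectangular seat 261 mm (x) by 312 mm (y), 35 mm thick, top face at z = 416 mm, on four round legs, each 32 mm in diameter. The legs rest on z = 0, each leg's axis is inset half a diameter from the nearest pair of seat edges (so the leg's bounding box is flush with the corner).


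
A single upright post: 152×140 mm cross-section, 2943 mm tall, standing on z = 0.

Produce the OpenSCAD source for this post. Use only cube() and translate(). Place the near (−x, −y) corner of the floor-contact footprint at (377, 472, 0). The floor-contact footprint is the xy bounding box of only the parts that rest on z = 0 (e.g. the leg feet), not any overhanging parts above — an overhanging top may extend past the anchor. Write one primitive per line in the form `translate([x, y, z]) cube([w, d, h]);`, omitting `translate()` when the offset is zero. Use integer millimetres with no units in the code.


translate([377, 472, 0]) cube([152, 140, 2943]);


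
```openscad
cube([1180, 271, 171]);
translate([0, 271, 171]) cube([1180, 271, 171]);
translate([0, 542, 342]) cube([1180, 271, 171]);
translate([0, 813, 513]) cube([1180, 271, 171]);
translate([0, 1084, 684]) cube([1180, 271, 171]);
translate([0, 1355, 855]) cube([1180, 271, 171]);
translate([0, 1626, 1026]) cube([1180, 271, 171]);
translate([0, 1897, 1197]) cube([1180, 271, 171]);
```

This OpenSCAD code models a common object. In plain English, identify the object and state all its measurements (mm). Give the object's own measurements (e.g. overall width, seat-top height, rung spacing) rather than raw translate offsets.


A straight staircase of 8 solid steps. Each step is 1180 mm wide (x), 271 mm deep (y, the going) and 171 mm tall (the rise). The first step rests on the floor; each subsequent step sits one going further in +y and one rise higher in +z, directly behind and above the previous step with no overlap.


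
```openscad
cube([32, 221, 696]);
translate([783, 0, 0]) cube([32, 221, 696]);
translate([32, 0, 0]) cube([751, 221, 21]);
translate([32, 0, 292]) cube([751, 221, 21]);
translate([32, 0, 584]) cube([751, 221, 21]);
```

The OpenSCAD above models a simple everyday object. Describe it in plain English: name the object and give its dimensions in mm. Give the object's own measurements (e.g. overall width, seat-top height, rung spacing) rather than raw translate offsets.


An open bookshelf. Two side panels, each 32 mm thick, 221 mm deep and 696 mm tall, stand 815 mm apart (outside-to-outside). Between them sit 3 shelves, each 21 mm thick and 221 mm deep, spanning the full gap between the sides. The bottom shelf rests on the floor (its underside at z = 0) and the clear gap between one shelf's top and the next shelf's underside is 271 mm.


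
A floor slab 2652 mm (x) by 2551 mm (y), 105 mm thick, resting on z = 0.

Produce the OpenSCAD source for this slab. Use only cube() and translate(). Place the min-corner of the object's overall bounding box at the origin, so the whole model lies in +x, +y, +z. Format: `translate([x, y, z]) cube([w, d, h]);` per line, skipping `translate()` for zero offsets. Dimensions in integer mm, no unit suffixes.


cube([2652, 2551, 105]);


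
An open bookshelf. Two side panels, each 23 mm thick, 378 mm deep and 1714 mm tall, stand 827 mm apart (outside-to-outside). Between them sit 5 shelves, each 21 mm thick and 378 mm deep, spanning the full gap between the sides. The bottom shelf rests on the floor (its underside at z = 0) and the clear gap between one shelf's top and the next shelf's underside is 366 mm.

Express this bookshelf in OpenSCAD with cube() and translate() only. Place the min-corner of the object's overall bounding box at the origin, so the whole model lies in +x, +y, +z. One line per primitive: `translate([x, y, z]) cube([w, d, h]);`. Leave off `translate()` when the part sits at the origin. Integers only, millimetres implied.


cube([23, 378, 1714]);
translate([804, 0, 0]) cube([23, 378, 1714]);
translate([23, 0, 0]) cube([781, 378, 21]);
translate([23, 0, 387]) cube([781, 378, 21]);
translate([23, 0, 774]) cube([781, 378, 21]);
translate([23, 0, 1161]) cube([781, 378, 21]);
translate([23, 0, 1548]) cube([781, 378, 21]);


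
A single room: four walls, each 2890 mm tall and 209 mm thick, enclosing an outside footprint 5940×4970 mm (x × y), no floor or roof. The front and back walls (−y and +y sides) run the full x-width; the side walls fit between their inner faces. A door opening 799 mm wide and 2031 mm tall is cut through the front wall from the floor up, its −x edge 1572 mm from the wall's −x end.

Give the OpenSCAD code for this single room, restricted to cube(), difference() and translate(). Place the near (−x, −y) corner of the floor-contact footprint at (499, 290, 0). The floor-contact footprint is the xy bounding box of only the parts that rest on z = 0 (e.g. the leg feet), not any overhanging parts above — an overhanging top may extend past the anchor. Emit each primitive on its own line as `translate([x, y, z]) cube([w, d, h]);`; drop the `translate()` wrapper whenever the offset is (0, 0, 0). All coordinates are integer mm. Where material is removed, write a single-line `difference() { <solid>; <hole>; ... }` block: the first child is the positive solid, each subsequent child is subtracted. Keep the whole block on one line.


difference() { translate([499, 290, 0]) cube([5940, 209, 2890]); translate([2071, 290, 0]) cube([799, 209, 2031]); }
translate([499, 5051, 0]) cube([5940, 209, 2890]);
translate([499, 499, 0]) cube([209, 4552, 2890]);
translate([6230, 499, 0]) cube([209, 4552, 2890]);


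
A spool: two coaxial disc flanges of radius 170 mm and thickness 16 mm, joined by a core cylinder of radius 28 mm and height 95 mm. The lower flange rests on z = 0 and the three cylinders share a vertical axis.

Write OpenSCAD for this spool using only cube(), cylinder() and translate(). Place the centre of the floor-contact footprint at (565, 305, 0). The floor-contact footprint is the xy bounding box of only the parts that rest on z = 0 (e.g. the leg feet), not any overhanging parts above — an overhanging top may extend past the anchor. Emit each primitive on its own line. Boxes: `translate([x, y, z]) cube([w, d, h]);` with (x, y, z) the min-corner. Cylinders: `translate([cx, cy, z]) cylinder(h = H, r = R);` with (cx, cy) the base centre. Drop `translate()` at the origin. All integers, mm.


translate([565, 305, 0]) cylinder(h = 16, r = 170);
translate([565, 305, 16]) cylinder(h = 95, r = 28);
translate([565, 305, 111]) cylinder(h = 16, r = 170);


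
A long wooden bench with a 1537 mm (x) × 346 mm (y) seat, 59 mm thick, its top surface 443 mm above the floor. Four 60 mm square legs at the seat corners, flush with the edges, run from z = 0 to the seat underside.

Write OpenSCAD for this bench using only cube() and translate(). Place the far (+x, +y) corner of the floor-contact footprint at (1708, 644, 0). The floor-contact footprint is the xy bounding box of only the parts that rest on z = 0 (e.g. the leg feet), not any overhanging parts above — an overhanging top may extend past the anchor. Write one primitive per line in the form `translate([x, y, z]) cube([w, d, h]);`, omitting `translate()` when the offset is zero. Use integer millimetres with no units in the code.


translate([171, 298, 384]) cube([1537, 346, 59]);
translate([171, 298, 0]) cube([60, 60, 384]);
translate([171, 584, 0]) cube([60, 60, 384]);
translate([1648, 298, 0]) cube([60, 60, 384]);
translate([1648, 584, 0]) cube([60, 60, 384]);


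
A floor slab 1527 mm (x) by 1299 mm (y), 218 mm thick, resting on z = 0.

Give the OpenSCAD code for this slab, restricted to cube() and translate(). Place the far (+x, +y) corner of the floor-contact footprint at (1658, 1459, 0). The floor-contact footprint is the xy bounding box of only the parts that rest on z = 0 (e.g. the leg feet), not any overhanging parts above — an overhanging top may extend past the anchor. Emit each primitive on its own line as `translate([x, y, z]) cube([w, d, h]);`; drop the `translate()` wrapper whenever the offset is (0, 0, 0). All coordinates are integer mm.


translate([131, 160, 0]) cube([1527, 1299, 218]);


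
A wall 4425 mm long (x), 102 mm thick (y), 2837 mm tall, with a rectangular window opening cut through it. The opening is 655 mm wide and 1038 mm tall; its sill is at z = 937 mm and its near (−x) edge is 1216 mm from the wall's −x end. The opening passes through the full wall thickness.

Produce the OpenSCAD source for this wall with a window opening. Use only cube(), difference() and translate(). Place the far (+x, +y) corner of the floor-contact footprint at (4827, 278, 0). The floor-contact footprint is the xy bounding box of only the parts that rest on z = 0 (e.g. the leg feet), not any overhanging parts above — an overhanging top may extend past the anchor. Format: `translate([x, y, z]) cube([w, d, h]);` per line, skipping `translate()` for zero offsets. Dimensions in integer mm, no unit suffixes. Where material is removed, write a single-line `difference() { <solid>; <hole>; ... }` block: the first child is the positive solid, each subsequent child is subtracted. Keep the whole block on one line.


difference() { translate([402, 176, 0]) cube([4425, 102, 2837]); translate([1618, 176, 937]) cube([655, 102, 1038]); }


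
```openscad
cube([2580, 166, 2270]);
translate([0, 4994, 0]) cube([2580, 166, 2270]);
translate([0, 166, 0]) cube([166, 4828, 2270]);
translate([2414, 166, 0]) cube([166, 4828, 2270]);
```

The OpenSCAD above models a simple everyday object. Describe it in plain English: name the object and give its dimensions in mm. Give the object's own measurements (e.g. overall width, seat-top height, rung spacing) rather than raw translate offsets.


The wall frame of a small rectangular building: four walls, each 2270 mm tall and 166 mm thick, enclosing a footprint 2580 mm (x) by 5160 mm (y) outside-to-outside, with no floor or roof. The front and back walls (the −y and +y sides) span the full width; the two side walls fit between them.


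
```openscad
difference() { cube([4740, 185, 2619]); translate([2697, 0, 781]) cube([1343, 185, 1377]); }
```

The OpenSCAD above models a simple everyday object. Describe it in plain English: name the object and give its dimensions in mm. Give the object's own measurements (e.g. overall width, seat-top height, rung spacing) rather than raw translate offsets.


A wall 4740 mm long (x), 185 mm thick (y), 2619 mm tall, with a rectangular window opening cut through it. The opening is 1343 mm wide and 1377 mm tall; its sill is at z = 781 mm and its near (−x) edge is 2697 mm from the wall's −x end. The opening passes through the full wall thickness.


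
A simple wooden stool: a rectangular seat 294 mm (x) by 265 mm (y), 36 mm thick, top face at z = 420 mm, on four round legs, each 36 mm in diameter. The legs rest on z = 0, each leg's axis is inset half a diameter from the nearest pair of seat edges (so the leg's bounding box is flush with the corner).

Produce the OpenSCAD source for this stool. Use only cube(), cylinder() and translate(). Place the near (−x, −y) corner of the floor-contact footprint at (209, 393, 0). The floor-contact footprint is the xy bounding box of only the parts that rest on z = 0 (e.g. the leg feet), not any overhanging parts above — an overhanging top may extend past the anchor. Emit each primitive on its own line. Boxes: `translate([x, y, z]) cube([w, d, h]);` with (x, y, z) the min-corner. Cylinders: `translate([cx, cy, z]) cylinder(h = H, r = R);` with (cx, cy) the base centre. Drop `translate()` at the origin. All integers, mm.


translate([209, 393, 384]) cube([294, 265, 36]);
translate([227, 411, 0]) cylinder(h = 384, r = 18);
translate([485, 411, 0]) cylinder(h = 384, r = 18);
translate([227, 640, 0]) cylinder(h = 384, r = 18);
translate([485, 640, 0]) cylinder(h = 384, r = 18);


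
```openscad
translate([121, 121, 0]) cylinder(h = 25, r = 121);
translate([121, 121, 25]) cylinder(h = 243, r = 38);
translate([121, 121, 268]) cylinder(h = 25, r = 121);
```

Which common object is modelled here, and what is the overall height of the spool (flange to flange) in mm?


A spool. The overall height is 293 mm.

Three coaxial cylinders, large–small–large — a spool. Two 25 mm flanges and a 243 mm core give 25 + 243 + 25 = 293 mm.


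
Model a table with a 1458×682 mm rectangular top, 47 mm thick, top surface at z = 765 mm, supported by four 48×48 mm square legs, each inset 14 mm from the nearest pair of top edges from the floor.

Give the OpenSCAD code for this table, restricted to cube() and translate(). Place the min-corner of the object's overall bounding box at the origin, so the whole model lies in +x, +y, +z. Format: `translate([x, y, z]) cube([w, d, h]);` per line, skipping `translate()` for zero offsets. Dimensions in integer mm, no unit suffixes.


translate([0, 0, 718]) cube([1458, 682, 47]);
translate([14, 14, 0]) cube([48, 48, 718]);
translate([1396, 14, 0]) cube([48, 48, 718]);
translate([14, 620, 0]) cube([48, 48, 718]);
translate([1396, 620, 0]) cube([48, 48, 718]);


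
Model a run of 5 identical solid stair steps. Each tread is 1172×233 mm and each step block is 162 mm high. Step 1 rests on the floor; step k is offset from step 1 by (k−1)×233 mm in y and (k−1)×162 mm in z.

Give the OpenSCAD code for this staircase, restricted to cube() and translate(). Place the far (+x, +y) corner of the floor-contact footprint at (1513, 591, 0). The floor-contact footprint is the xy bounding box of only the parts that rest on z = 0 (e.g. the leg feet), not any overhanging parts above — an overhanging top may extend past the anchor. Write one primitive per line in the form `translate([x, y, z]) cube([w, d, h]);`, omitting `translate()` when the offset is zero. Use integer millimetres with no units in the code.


translate([341, 358, 0]) cube([1172, 233, 162]);
translate([341, 591, 162]) cube([1172, 233, 162]);
translate([341, 824, 324]) cube([1172, 233, 162]);
translate([341, 1057, 486]) cube([1172, 233, 162]);
translate([341, 1290, 648]) cube([1172, 233, 162]);


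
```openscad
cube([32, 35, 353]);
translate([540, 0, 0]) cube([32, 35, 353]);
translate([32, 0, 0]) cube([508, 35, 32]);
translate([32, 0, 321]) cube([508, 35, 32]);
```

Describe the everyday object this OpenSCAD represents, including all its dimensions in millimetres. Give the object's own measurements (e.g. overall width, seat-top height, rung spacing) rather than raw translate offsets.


A rectangular picture frame lying in the x–z plane (depth along y). The opening is 508 mm wide (x) by 289 mm tall (z), surrounded by a border 32 mm wide on all four sides. The frame is 35 mm deep and is made of two full-height vertical stiles with two horizontal rails fitted between them.


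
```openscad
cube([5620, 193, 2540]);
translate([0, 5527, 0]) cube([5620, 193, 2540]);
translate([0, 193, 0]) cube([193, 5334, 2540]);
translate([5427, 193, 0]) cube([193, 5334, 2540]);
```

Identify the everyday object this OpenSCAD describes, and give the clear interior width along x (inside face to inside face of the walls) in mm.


A house (or room) frame. The interior width is 5234 mm.

Four 2540 mm walls enclosing a rectangle with no floor or roof — a room or house frame. Outside width is 5620 mm and wall thickness is 193 mm, so the interior width is 5620 − 2 × 193 = 5234 mm.


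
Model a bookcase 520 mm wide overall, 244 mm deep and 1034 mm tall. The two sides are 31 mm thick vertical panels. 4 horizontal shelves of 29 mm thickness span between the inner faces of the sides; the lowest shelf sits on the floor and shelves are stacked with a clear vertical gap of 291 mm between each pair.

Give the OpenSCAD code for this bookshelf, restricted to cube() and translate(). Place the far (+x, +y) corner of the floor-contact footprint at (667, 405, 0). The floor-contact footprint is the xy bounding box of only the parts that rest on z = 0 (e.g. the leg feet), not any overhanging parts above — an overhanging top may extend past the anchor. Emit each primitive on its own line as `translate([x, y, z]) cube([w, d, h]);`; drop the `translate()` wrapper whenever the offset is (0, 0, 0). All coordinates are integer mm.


translate([147, 161, 0]) cube([31, 244, 1034]);
translate([636, 161, 0]) cube([31, 244, 1034]);
translate([178, 161, 0]) cube([458, 244, 29]);
translate([178, 161, 320]) cube([458, 244, 29]);
translate([178, 161, 640]) cube([458, 244, 29]);
translate([178, 161, 960]) cube([458, 244, 29]);


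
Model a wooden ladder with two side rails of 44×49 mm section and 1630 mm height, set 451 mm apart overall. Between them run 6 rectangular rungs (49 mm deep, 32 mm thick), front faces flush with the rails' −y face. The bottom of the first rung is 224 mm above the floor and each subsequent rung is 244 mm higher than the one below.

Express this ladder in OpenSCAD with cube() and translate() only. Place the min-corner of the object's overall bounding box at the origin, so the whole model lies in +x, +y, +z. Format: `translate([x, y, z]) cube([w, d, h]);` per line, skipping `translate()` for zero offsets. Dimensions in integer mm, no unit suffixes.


cube([44, 49, 1630]);
translate([407, 0, 0]) cube([44, 49, 1630]);
translate([44, 0, 224]) cube([363, 49, 32]);
translate([44, 0, 468]) cube([363, 49, 32]);
translate([44, 0, 712]) cube([363, 49, 32]);
translate([44, 0, 956]) cube([363, 49, 32]);
translate([44, 0, 1200]) cube([363, 49, 32]);
translate([44, 0, 1444]) cube([363, 49, 32]);


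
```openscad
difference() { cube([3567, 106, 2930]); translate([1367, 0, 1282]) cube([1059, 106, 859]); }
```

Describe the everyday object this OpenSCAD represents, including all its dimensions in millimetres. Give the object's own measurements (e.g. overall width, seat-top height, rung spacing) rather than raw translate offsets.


A wall 3567 mm long (x), 106 mm thick (y), 2930 mm tall, with a rectangular window opening cut through it. The opening is 1059 mm wide and 859 mm tall; its sill is at z = 1282 mm and its near (−x) edge is 1367 mm from the wall's −x end. The opening passes through the full wall thickness.
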